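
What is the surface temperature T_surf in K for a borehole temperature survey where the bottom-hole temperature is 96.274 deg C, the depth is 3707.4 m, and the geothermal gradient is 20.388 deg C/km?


T_surf = T_d - grad * d / 1000
T_surf = 96.274 - 20.388 * 3707.4 / 1000
T_surf = 20.68753 deg C
Convert to K: 20.68753 + 273.15 = 293.84 K
T_surf = 293.84 K


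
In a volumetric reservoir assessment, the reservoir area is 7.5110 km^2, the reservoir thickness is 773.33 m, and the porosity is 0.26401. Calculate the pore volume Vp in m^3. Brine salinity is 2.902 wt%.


Vp = A * 1e6 * hr * phi
Vp = 7.5110 * 1e6 * 773.33 * 0.26401
Vp = 1.5335e+09 m^3


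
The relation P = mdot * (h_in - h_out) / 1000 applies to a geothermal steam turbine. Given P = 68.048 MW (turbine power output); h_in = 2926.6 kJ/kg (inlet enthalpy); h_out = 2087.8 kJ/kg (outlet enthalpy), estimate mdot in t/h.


mdot = P * 1000 / (h_in - h_out)
mdot = 68.048 * 1000 / (2926.6 - 2087.8)
mdot = 81.12542 kg/s
Convert: 81.12542 kg/s * 3.6 = 292.05 t/h
mdot = 292.05 t/h


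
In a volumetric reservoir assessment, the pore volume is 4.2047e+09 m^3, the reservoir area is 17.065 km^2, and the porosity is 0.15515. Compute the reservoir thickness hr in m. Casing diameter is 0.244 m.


hr = Vp / (A * 1e6 * phi)
hr = 4.2047e+09 / (17.065 * 1e6 * 0.15515)
hr = 1588.1 m


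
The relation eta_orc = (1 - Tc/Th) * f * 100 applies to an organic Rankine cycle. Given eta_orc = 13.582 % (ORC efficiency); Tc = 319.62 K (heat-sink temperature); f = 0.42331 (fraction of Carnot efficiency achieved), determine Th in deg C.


Th = Tc / (1 - (eta_orc/100)/f)
Th = 319.62 / (1 - (13.582/100)/0.42331)
Th = 470.6193 K
Convert to deg C: 470.6193 - 273.15 = 197.47 deg C
Th = 197.47 deg C


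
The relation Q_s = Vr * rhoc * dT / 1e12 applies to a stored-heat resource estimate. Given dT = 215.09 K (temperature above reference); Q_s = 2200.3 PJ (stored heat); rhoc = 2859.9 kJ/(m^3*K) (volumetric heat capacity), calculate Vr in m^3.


Vr = Q_s * 1e12 / (rhoc * dT)
Vr = 2200.3 * 1e12 / (2859.9 * 215.09)
Vr = 3.5769e+09 m^3


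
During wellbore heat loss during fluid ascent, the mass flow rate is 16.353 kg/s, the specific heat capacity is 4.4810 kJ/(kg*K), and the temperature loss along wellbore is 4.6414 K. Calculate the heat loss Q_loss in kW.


Q_loss = mdot * cp * dT
Q_loss = 16.353 * 4.4810 * 4.6414
Q_loss = 340.11 kW


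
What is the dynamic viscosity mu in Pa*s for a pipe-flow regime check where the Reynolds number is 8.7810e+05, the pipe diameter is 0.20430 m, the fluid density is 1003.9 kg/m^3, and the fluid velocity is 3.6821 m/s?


mu = rho * vel * D / Re
mu = 1003.9 * 3.6821 * 0.20430 / 8.7810e+05
mu = 0.00086002 Pa*s


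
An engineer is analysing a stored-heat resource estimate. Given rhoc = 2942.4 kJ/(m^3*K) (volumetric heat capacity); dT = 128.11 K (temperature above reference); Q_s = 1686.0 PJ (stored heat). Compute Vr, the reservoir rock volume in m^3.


Vr = Q_s * 1e12 / (rhoc * dT)
Vr = 1686.0 * 1e12 / (2942.4 * 128.11)
Vr = 4.4727e+09 m^3


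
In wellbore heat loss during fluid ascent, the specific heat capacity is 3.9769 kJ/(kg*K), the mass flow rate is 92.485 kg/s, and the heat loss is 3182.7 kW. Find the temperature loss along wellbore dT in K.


dT = Q_loss / (mdot * cp)
dT = 3182.7 / (92.485 * 3.9769)
dT = 8.6533 K


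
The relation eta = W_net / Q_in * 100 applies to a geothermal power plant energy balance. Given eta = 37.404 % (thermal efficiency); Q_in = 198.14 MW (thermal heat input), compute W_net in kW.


W_net = eta / 100 * Q_in
W_net = 37.404 / 100 * 198.14
W_net = 74.11229 MW
Convert: 74.11229 MW * 1000.0 = 74112 kW
W_net = 74112 kW


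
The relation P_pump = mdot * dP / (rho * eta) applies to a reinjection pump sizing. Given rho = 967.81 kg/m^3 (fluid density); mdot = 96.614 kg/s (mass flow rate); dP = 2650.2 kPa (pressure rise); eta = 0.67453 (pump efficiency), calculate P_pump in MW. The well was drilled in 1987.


P_pump = mdot * dP / (rho * eta)
P_pump = 96.614 * 2650.2 / (967.81 * 0.67453)
P_pump = 392.2178 kW
Convert: 392.2178 kW * 0.001 = 0.39222 MW
P_pump = 0.39222 MW


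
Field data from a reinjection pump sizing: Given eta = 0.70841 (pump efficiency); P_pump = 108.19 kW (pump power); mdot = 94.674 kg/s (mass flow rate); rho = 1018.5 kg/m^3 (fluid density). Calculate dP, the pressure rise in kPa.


dP = P_pump * rho * eta / mdot
dP = 108.19 * 1018.5 * 0.70841 / 94.674
dP = 824.52 kPa


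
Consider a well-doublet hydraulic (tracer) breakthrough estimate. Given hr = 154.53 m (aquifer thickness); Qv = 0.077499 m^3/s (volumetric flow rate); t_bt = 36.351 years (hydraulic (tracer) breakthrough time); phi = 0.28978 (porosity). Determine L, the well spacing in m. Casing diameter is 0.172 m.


L = sqrt(t_bt*365.25*86400*3*Qv / (pi*hr*phi))
L = sqrt(36.351*365.25*86400*3*0.077499 / (pi*154.53*0.28978))
L = 1376.9 m


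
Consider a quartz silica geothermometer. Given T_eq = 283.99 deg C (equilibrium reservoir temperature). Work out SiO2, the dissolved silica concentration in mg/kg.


SiO2 = 10^(5.19 - 1309/(T_eq + 273.15))
SiO2 = 10^(5.19 - 1309/(283.99 + 273.15))
SiO2 = 692.63 mg/kg


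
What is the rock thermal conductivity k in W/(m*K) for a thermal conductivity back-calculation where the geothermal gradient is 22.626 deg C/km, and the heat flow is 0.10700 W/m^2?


k = q / (grad / 1000)
k = 0.10700 / (22.626 / 1000)
k = 4.7291 W/(m*K)


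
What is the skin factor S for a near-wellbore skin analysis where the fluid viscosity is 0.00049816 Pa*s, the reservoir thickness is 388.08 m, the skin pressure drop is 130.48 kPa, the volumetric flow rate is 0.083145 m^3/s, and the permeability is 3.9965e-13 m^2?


S = dP_s * 1000 * 2*pi*k*hr / (q*mu)
S = 130.48 * 1000 * 2*pi*3.9965e-13*388.08 / (0.083145*0.00049816)
S = 3.0699


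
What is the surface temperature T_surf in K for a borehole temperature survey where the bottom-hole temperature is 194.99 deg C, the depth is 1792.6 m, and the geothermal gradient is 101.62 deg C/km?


T_surf = T_d - grad * d / 1000
T_surf = 194.99 - 101.62 * 1792.6 / 1000
T_surf = 12.82599 deg C
Convert to K: 12.82599 + 273.15 = 285.98 K
T_surf = 285.98 K


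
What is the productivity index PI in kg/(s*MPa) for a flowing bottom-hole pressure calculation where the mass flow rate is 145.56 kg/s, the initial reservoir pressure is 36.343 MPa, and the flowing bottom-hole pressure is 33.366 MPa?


PI = mdot / (P_i - P_wf)
PI = 145.56 / (36.343 - 33.366)
PI = 48.895 kg/(s*MPa)


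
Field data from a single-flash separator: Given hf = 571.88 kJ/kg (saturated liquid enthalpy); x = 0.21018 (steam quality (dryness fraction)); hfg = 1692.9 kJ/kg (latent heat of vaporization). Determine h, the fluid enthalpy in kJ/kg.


h = hf + x * hfg
h = 571.88 + 0.21018 * 1692.9
h = 927.69 kJ/kg


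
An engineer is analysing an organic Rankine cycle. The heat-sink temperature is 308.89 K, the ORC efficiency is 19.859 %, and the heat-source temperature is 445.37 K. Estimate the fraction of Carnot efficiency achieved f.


f = (eta_orc/100) / (1 - Tc/Th)
f = (19.859/100) / (1 - 308.89/445.37)
f = 0.64805


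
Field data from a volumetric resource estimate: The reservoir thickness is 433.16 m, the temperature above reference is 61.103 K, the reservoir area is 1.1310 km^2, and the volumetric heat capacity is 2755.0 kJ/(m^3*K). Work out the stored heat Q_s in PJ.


Step 1: Vr = A*1e6*hr = 1.131*1e6*433.16 = 4.899040e+08 m^3
Step 2: Q_s = Vr*rhoc*dT/1e12 = 4.899040e+08*2755.0*61.103/1e12 = 82.470 PJ
Q_s = 82.470 PJ


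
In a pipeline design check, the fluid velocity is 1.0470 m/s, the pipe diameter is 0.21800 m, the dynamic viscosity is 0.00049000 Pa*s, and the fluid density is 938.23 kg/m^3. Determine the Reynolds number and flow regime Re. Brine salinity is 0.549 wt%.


Step 1: Re = rho*vel*D/mu = 938.23*1.047*0.218/0.00049 = 4.3704e+05
Step 2: Re = 4.3704e+05 > 4000, so flow is turbulent.
Re = 4.3704e+05 (turbulent)


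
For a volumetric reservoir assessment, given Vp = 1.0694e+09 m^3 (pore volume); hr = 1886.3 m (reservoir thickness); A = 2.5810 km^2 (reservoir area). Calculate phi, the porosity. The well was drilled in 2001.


phi = Vp / (A * 1e6 * hr)
phi = 1.0694e+09 / (2.5810 * 1e6 * 1886.3)
phi = 0.21966


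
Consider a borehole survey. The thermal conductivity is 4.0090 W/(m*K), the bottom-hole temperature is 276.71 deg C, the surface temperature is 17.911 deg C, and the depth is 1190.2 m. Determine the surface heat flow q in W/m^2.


Step 1: grad = (T_d - T_surf)/d * 1000 = (276.71 - 17.911)/1190.2 * 1000 = 217.4416 deg C/km
Step 2: q = k * grad / 1000 = 4.009 * 217.4416 / 1000 = 0.87172 W/m^2
q = 0.87172 W/m^2


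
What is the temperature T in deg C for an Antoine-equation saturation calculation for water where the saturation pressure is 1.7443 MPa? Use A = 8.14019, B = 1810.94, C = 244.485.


T = B / (A - log10(P_sat * 760 / 0.101325)) - C
T = 1810.94 / (8.14019 - log10(1.7443 * 760 / 0.101325)) - 244.485
T = 205.61 deg C


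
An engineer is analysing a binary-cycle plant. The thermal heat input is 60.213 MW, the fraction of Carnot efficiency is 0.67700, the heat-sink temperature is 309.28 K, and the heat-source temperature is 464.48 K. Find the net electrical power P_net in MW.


Step 1: eta = (1 - Tc/Th)*f = (1 - 309.28/464.48)*0.677 = 0.2262108
Step 2: P_net = eta * Q_in = 0.2262108 * 60.213 = 13.621 MW
P_net = 13.621 MW


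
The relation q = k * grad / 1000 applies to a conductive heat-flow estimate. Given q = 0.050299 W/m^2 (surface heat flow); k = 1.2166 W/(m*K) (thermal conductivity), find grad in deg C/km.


grad = q * 1000 / k
grad = 0.050299 * 1000 / 1.2166
grad = 41.344 deg C/km


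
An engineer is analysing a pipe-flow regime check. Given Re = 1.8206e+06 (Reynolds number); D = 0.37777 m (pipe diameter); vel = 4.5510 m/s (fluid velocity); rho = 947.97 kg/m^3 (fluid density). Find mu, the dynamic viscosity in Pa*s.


mu = rho * vel * D / Re
mu = 947.97 * 4.5510 * 0.37777 / 1.8206e+06
mu = 0.00089519 Pa*s


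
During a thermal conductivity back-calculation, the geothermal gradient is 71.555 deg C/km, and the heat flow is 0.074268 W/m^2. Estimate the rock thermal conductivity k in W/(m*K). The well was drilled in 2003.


k = q / (grad / 1000)
k = 0.074268 / (71.555 / 1000)
k = 1.0379 W/(m*K)


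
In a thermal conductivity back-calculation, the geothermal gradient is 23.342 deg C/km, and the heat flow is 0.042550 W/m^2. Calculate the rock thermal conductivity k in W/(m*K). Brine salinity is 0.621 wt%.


k = q / (grad / 1000)
k = 0.042550 / (23.342 / 1000)
k = 1.8229 W/(m*K)


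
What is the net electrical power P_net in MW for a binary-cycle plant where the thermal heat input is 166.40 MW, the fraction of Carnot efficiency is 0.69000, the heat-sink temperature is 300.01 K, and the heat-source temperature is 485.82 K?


Step 1: eta = (1 - Tc/Th)*f = (1 - 300.01/485.82)*0.69 = 0.2639021
Step 2: P_net = eta * Q_in = 0.2639021 * 166.4 = 43.913 MW
P_net = 43.913 MW


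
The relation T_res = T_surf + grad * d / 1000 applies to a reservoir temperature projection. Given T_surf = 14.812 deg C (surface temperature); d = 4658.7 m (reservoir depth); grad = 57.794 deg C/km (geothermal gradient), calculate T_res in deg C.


T_res = T_surf + grad * d / 1000
T_res = 14.812 + 57.794 * 4658.7 / 1000
T_res = 284.06 deg C


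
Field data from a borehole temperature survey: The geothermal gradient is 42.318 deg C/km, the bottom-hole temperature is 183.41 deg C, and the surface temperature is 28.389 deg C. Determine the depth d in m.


d = (T_d - T_surf) / grad * 1000
d = (183.41 - 28.389) / 42.318 * 1000
d = 3663.2 m


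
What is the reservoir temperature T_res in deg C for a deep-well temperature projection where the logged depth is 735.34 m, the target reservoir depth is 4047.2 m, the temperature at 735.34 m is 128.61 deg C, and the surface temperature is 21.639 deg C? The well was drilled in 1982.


Step 1: grad = (T_d1 - T_surf)/d1 * 1000 = (128.61 - 21.639)/735.34 * 1000 = 145.4715 deg C/km
Step 2: T_res = T_surf + grad*d2/1000 = 21.639 + 145.4715*4047.2/1000 = 610.39 deg C
T_res = 610.39 deg C


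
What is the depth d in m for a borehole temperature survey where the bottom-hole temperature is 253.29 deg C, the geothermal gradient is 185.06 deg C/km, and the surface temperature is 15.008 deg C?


d = (T_d - T_surf) / grad * 1000
d = (253.29 - 15.008) / 185.06 * 1000
d = 1287.6 m


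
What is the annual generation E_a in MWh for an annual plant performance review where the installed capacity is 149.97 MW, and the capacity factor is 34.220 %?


E_a = CF / 100 * cap * 8760
E_a = 34.220 / 100 * 149.97 * 8760
E_a = 4.4956e+05 MWh


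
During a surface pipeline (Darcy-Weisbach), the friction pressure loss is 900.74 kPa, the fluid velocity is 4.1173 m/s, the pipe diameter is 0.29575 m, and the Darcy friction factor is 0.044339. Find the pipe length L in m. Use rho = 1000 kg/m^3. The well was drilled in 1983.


L = dP*1000*D / (f*rho*vel^2/2)
L = 900.74*1000*0.29575 / (0.044339*1000*4.1173^2/2)
L = 708.83 m


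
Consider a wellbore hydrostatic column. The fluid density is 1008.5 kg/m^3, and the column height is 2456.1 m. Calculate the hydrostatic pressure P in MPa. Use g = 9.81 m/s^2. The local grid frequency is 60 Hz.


P = rho * g * h / 1e6
P = 1008.5 * 9.81 * 2456.1 / 1e6
P = 24.299 MPa


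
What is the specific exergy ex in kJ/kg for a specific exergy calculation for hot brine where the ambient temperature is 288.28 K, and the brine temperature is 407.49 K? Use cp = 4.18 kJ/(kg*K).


ex = cp * ((T_b - T_0) - T_0 * ln(T_b/T_0))
ex = 4.18 * ((407.49 - 288.28) - 288.28 * ln(407.49/288.28))
ex = 81.263 kJ/kg


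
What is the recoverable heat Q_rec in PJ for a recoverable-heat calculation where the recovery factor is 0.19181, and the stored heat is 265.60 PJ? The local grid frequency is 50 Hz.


Q_rec = Q_s * RF
Q_rec = 265.60 * 0.19181
Q_rec = 50.945 PJ


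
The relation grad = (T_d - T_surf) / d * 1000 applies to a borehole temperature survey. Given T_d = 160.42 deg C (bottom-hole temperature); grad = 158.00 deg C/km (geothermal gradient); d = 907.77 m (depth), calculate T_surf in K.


T_surf = T_d - grad * d / 1000
T_surf = 160.42 - 158.00 * 907.77 / 1000
T_surf = 16.99234 deg C
Convert to K: 16.99234 + 273.15 = 290.14 K
T_surf = 290.14 K


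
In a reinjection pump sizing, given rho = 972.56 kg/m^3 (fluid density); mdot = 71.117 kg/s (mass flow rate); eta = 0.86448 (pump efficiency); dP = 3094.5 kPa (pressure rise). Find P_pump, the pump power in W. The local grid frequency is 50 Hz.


P_pump = mdot * dP / (rho * eta)
P_pump = 71.117 * 3094.5 / (972.56 * 0.86448)
P_pump = 261.7535 kW
Convert: 261.7535 kW * 1000.0 = 2.6175e+05 W
P_pump = 2.6175e+05 W


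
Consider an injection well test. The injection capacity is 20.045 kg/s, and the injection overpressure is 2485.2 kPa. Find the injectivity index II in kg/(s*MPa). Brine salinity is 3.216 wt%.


II = mdot * 1000 / dP
II = 20.045 * 1000 / 2485.2
II = 8.0657 kg/(s*MPa)


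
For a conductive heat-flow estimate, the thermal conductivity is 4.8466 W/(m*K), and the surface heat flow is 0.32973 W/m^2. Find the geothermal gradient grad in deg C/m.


grad = q * 1000 / k
grad = 0.32973 * 1000 / 4.8466
grad = 68.03326 deg C/km
Convert: 68.03326 deg C/km * 0.001 = 0.068033 deg C/m
grad = 0.068033 deg C/m


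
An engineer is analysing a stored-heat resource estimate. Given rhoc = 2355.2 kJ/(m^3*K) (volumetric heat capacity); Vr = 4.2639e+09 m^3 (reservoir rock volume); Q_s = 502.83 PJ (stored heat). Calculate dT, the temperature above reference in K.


dT = Q_s * 1e12 / (Vr * rhoc)
dT = 502.83 * 1e12 / (4.2639e+09 * 2355.2)
dT = 50.071 K


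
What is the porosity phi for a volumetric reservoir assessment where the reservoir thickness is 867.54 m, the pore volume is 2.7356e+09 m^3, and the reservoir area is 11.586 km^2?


phi = Vp / (A * 1e6 * hr)
phi = 2.7356e+09 / (11.586 * 1e6 * 867.54)
phi = 0.27216


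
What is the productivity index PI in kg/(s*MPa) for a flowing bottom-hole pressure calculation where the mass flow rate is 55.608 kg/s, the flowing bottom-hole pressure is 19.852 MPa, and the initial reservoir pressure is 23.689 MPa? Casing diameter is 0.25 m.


PI = mdot / (P_i - P_wf)
PI = 55.608 / (23.689 - 19.852)
PI = 14.493 kg/(s*MPa)


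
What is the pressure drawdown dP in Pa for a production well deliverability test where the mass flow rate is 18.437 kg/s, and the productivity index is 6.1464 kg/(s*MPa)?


dP = mdot * 1000 / PI
dP = 18.437 * 1000 / 6.1464
dP = 2999.642 kPa
Convert: 2999.642 kPa * 1000.0 = 2.9996e+06 Pa
dP = 2.9996e+06 Pa


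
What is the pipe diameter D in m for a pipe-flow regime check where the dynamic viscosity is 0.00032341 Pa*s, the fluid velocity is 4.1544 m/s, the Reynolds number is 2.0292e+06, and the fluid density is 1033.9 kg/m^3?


D = Re * mu / (rho * vel)
D = 2.0292e+06 * 0.00032341 / (1033.9 * 4.1544)
D = 0.15279 m


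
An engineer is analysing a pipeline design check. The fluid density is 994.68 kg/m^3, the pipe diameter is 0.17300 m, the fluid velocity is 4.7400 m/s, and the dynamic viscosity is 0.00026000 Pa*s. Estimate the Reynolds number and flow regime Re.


Step 1: Re = rho*vel*D/mu = 994.68*4.74*0.173/0.00026 = 3.1371e+06
Step 2: Re = 3.1371e+06 > 4000, so flow is turbulent.
Re = 3.1371e+06 (turbulent)


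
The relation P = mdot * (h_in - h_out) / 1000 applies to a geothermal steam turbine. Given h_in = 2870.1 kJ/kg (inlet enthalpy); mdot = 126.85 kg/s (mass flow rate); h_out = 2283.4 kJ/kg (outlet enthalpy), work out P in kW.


P = mdot * (h_in - h_out) / 1000
P = 126.85 * (2870.1 - 2283.4) / 1000
P = 74.42289 MW
Convert: 74.42289 MW * 1000.0 = 74423 kW
P = 74423 kW


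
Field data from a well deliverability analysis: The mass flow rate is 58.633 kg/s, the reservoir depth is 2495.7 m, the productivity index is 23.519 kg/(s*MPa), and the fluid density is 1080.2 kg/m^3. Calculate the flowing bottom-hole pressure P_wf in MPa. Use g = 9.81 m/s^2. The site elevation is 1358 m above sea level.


Step 1: P_i = rho*g*h/1e6 = 1080.2*9.81*2495.7/1e6 = 26.44634 MPa
Step 2: P_wf = P_i - mdot/PI = 26.44634 - 58.633/23.519 = 23.953 MPa
P_wf = 23.953 MPa


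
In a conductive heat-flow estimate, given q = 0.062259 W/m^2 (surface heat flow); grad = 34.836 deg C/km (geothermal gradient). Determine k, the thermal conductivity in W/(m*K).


k = q * 1000 / grad
k = 0.062259 * 1000 / 34.836
k = 1.7872 W/(m*K)


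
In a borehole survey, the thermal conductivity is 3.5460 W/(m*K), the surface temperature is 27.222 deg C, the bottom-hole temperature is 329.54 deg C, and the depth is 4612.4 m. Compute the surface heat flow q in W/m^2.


Step 1: grad = (T_d - T_surf)/d * 1000 = (329.54 - 27.222)/4612.4 * 1000 = 65.54462 deg C/km
Step 2: q = k * grad / 1000 = 3.546 * 65.54462 / 1000 = 0.23242 W/m^2
q = 0.23242 W/m^2


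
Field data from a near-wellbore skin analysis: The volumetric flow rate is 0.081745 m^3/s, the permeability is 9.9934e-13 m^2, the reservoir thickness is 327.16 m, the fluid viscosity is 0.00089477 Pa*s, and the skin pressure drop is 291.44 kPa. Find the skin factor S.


S = dP_s * 1000 * 2*pi*k*hr / (q*mu)
S = 291.44 * 1000 * 2*pi*9.9934e-13*327.16 / (0.081745*0.00089477)
S = 8.1852


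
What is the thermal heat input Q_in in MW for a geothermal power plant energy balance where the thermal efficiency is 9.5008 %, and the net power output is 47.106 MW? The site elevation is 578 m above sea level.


Q_in = W_net / (eta / 100)
Q_in = 47.106 / (9.5008 / 100)
Q_in = 495.81 MW


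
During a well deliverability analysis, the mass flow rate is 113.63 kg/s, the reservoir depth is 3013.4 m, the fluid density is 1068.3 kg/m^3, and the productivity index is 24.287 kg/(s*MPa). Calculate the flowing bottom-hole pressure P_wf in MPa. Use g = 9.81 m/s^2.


Step 1: P_i = rho*g*h/1e6 = 1068.3*9.81*3013.4/1e6 = 31.58050 MPa
Step 2: P_wf = P_i - mdot/PI = 31.58050 - 113.63/24.287 = 26.902 MPa
P_wf = 26.902 MPa


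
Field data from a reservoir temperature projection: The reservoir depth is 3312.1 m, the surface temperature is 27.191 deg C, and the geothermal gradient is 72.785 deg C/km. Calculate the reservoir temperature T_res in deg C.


T_res = T_surf + grad * d / 1000
T_res = 27.191 + 72.785 * 3312.1 / 1000
T_res = 268.26 deg C


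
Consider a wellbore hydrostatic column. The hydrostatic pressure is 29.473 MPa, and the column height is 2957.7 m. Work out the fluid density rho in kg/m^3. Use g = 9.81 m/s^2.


rho = P * 1e6 / (g * h)
rho = 29.473 * 1e6 / (9.81 * 2957.7)
rho = 1015.8 kg/m^3


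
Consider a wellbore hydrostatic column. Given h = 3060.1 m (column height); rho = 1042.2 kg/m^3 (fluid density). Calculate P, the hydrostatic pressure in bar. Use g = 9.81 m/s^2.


P = rho * g * h / 1e6
P = 1042.2 * 9.81 * 3060.1 / 1e6
P = 31.28641 MPa
Convert: 31.28641 MPa * 10.0 = 312.86 bar
P = 312.86 bar


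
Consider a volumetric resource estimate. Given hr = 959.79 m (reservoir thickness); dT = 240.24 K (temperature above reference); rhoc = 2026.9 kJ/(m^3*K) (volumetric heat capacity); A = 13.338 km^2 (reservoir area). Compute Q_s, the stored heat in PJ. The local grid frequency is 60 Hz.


Step 1: Vr = A*1e6*hr = 13.338*1e6*959.79 = 1.280168e+10 m^3
Step 2: Q_s = Vr*rhoc*dT/1e12 = 1.280168e+10*2026.9*240.24/1e12 = 6233.7 PJ
Q_s = 6233.7 PJ


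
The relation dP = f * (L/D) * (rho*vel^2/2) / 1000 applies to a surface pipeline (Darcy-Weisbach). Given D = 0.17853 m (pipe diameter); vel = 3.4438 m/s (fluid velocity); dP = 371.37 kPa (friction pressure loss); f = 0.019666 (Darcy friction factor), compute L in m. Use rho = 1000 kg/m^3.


L = dP*1000*D / (f*rho*vel^2/2)
L = 371.37*1000*0.17853 / (0.019666*1000*3.4438^2/2)
L = 568.53 m


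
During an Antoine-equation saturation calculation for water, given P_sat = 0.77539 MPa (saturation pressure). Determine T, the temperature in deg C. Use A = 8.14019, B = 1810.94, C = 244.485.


T = B / (A - log10(P_sat * 760 / 0.101325)) - C
T = 1810.94 / (8.14019 - log10(0.77539 * 760 / 0.101325)) - 244.485
T = 169.39 deg C


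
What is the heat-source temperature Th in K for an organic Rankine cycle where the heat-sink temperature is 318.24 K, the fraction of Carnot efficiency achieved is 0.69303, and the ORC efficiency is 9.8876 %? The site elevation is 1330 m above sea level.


Th = Tc / (1 - (eta_orc/100)/f)
Th = 318.24 / (1 - (9.8876/100)/0.69303)
Th = 371.20 K


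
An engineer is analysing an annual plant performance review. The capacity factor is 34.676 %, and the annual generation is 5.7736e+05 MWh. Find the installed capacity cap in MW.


cap = E_a / (CF/100 * 8760)
cap = 5.7736e+05 / (34.676/100 * 8760)
cap = 190.07 MW


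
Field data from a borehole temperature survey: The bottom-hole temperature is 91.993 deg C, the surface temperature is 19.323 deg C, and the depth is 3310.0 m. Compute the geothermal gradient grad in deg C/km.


grad = (T_d - T_surf) / d * 1000
grad = (91.993 - 19.323) / 3310.0 * 1000
grad = 21.955 deg C/km


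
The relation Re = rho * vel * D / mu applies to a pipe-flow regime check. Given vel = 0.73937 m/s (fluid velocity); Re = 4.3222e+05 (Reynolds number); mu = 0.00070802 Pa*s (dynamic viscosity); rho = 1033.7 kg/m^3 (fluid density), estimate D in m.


D = Re * mu / (rho * vel)
D = 4.3222e+05 * 0.00070802 / (1033.7 * 0.73937)
D = 0.40040 m


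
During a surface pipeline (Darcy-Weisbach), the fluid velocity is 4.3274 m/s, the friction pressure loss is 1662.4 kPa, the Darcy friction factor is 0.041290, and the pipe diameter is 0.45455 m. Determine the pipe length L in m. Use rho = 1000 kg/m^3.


L = dP*1000*D / (f*rho*vel^2/2)
L = 1662.4*1000*0.45455 / (0.041290*1000*4.3274^2/2)
L = 1954.6 m


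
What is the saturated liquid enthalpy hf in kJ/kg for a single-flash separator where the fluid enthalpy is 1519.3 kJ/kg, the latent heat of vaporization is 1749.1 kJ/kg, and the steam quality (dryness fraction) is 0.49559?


hf = h - x * hfg
hf = 1519.3 - 0.49559 * 1749.1
hf = 652.46 kJ/kg


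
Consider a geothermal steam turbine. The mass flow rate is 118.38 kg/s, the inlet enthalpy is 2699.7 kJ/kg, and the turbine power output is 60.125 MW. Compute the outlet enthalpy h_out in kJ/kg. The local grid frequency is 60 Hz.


h_out = h_in - P * 1000 / mdot
h_out = 2699.7 - 60.125 * 1000 / 118.38
h_out = 2191.8 kJ/kg


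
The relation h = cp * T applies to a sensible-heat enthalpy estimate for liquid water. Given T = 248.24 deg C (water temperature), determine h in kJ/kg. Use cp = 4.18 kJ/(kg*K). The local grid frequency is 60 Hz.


h = cp * T
h = 4.18 * 248.24
h = 1037.6 kJ/kg


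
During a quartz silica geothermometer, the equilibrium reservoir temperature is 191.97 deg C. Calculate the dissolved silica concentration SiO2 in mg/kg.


SiO2 = 10^(5.19 - 1309/(T_eq + 273.15))
SiO2 = 10^(5.19 - 1309/(191.97 + 273.15))
SiO2 = 237.50 mg/kg


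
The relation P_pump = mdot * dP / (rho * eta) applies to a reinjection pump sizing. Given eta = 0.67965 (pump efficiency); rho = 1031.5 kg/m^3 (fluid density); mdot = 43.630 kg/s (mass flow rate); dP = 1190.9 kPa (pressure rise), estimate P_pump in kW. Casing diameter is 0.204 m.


P_pump = mdot * dP / (rho * eta)
P_pump = 43.630 * 1190.9 / (1031.5 * 0.67965)
P_pump = 74.115 kW


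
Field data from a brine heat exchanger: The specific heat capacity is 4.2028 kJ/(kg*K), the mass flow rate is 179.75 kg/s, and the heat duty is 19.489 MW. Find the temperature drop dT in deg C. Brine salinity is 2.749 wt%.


dT = Q * 1000 / (mdot * cp)
dT = 19.489 * 1000 / (179.75 * 4.2028)
dT = 25.79776 K
Convert (temperature difference, 1 K = 1 deg C): 25.79776 K = 25.79776 deg C
dT = 25.798 deg C


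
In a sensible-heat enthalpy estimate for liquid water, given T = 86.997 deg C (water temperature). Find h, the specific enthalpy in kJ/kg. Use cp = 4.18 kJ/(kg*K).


h = cp * T
h = 4.18 * 86.997
h = 363.65 kJ/kg


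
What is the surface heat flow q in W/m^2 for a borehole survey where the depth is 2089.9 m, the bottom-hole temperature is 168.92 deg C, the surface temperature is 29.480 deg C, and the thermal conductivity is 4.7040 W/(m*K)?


Step 1: grad = (T_d - T_surf)/d * 1000 = (168.92 - 29.48)/2089.9 * 1000 = 66.72090 deg C/km
Step 2: q = k * grad / 1000 = 4.704 * 66.72090 / 1000 = 0.31386 W/m^2
q = 0.31386 W/m^2


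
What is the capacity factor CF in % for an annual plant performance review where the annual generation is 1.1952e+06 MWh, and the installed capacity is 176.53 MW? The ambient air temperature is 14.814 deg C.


CF = E_a / (cap * 8760) * 100
CF = 1.1952e+06 / (176.53 * 8760) * 100
CF = 77.289 %


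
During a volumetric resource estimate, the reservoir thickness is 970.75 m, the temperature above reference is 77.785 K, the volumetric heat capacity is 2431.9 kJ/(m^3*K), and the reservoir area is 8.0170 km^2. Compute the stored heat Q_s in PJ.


Step 1: Vr = A*1e6*hr = 8.017*1e6*970.75 = 7.782503e+09 m^3
Step 2: Q_s = Vr*rhoc*dT/1e12 = 7.782503e+09*2431.9*77.785/1e12 = 1472.2 PJ
Q_s = 1472.2 PJ


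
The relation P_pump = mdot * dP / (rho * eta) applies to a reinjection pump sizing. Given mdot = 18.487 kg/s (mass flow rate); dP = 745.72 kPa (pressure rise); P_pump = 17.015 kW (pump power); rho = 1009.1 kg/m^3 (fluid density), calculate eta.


eta = mdot * dP / (rho * P_pump)
eta = 18.487 * 745.72 / (1009.1 * 17.015)
eta = 0.80293


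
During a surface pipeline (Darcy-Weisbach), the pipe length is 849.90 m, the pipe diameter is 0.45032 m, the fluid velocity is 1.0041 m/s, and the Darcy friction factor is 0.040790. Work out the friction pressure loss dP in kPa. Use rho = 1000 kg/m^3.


dP = f * (L/D) * (rho*vel^2/2) / 1000
dP = 0.040790 * (849.90/0.45032) * (1000*1.0041^2/2) / 1000
dP = 38.808 kPa


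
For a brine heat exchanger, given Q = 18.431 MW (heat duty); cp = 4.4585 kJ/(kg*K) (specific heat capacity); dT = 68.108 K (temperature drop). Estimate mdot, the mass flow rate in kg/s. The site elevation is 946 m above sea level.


mdot = Q * 1000 / (cp * dT)
mdot = 18.431 * 1000 / (4.4585 * 68.108)
mdot = 60.696 kg/s


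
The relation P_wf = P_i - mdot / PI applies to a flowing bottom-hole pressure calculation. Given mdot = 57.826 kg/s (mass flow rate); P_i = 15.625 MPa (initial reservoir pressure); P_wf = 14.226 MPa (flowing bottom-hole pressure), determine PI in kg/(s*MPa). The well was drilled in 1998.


PI = mdot / (P_i - P_wf)
PI = 57.826 / (15.625 - 14.226)
PI = 41.334 kg/(s*MPa)


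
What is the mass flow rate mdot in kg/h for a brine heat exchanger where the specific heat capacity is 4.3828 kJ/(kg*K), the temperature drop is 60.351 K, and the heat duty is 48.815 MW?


mdot = Q * 1000 / (cp * dT)
mdot = 48.815 * 1000 / (4.3828 * 60.351)
mdot = 184.5513 kg/s
Convert: 184.5513 kg/s * 3600.0 = 6.6438e+05 kg/h
mdot = 6.6438e+05 kg/h


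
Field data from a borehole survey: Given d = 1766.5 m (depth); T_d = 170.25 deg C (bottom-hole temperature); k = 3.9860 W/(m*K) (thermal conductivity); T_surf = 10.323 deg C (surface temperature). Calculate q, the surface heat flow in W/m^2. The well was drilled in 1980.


Step 1: grad = (T_d - T_surf)/d * 1000 = (170.25 - 10.323)/1766.5 * 1000 = 90.53326 deg C/km
Step 2: q = k * grad / 1000 = 3.986 * 90.53326 / 1000 = 0.36087 W/m^2
q = 0.36087 W/m^2


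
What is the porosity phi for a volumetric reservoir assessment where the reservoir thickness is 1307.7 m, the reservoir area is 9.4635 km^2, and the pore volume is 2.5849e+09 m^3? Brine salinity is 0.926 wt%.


phi = Vp / (A * 1e6 * hr)
phi = 2.5849e+09 / (9.4635 * 1e6 * 1307.7)
phi = 0.20887


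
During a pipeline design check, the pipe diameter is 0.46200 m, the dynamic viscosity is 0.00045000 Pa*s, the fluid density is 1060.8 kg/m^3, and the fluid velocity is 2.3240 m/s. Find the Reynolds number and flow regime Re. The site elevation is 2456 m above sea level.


Step 1: Re = rho*vel*D/mu = 1060.8*2.324*0.462/0.00045 = 2.5310e+06
Step 2: Re = 2.5310e+06 > 4000, so flow is turbulent.
Re = 2.5310e+06 (turbulent)


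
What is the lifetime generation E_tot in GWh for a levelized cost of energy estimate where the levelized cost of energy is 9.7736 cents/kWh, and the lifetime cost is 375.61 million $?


E_tot = C_tot / LCOE * 100
E_tot = 375.61 / 9.7736 * 100
E_tot = 3843.1 GWh


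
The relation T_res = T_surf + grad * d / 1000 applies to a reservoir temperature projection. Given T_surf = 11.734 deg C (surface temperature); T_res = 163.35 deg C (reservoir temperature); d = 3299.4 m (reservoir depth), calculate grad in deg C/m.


grad = (T_res - T_surf) / d * 1000
grad = (163.35 - 11.734) / 3299.4 * 1000
grad = 45.95260 deg C/km
Convert: 45.95260 deg C/km * 0.001 = 0.045953 deg C/m
grad = 0.045953 deg C/m


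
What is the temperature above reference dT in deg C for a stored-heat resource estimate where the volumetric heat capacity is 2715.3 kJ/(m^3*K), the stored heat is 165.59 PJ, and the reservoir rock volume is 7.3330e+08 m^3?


dT = Q_s * 1e12 / (Vr * rhoc)
dT = 165.59 * 1e12 / (7.3330e+08 * 2715.3)
dT = 83.16385 K
Convert (temperature difference, 1 K = 1 deg C): 83.16385 K = 83.16385 deg C
dT = 83.164 deg C


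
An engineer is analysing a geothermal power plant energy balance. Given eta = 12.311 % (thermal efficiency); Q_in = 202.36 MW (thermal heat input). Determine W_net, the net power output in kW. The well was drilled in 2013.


W_net = eta / 100 * Q_in
W_net = 12.311 / 100 * 202.36
W_net = 24.91254 MW
Convert: 24.91254 MW * 1000.0 = 24913 kW
W_net = 24913 kW


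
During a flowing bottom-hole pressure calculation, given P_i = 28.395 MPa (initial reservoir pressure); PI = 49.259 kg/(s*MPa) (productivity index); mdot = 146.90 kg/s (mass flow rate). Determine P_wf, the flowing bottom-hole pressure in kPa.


P_wf = P_i - mdot / PI
P_wf = 28.395 - 146.90 / 49.259
P_wf = 25.41280 MPa
Convert: 25.41280 MPa * 1000.0 = 25413 kPa
P_wf = 25413 kPa


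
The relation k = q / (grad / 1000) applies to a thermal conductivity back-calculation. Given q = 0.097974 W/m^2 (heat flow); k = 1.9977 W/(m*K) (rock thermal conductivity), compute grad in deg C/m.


grad = q / k * 1000
grad = 0.097974 / 1.9977 * 1000
grad = 49.04340 deg C/km
Convert: 49.04340 deg C/km * 0.001 = 0.049043 deg C/m
grad = 0.049043 deg C/m


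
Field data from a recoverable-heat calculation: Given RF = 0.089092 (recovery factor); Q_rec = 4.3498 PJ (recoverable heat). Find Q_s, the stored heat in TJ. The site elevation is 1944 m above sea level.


Q_s = Q_rec / RF
Q_s = 4.3498 / 0.089092
Q_s = 48.82369 PJ
Convert: 48.82369 PJ * 1000.0 = 48824 TJ
Q_s = 48824 TJ


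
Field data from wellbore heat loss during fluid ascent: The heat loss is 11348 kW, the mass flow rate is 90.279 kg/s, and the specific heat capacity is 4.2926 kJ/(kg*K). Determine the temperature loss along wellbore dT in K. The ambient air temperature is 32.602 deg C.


dT = Q_loss / (mdot * cp)
dT = 11348 / (90.279 * 4.2926)
dT = 29.283 K


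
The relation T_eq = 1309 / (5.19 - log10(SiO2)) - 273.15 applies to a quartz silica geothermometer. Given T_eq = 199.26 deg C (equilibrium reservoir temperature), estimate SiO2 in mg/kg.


SiO2 = 10^(5.19 - 1309/(T_eq + 273.15))
SiO2 = 10^(5.19 - 1309/(199.26 + 273.15))
SiO2 = 262.48 mg/kg


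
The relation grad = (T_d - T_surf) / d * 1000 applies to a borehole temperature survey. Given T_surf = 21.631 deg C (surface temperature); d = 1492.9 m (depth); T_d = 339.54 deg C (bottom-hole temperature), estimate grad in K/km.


grad = (T_d - T_surf) / d * 1000
grad = (339.54 - 21.631) / 1492.9 * 1000
grad = 212.9473 deg C/km
Convert: 212.9473 deg C/km * 1.0 = 212.95 K/km
grad = 212.95 K/km


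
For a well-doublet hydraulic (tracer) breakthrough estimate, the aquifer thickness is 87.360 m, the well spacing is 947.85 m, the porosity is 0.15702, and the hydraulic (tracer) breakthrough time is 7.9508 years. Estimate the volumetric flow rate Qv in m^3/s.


Qv = pi*hr*phi*L^2 / (3*t_bt*365.25*86400)
Qv = pi*87.360*0.15702*947.85^2 / (3*7.9508*365.25*86400)
Qv = 0.051435 m^3/s


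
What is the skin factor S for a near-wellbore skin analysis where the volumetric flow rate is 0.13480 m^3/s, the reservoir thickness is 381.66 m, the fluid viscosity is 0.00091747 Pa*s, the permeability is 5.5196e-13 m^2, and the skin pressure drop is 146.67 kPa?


S = dP_s * 1000 * 2*pi*k*hr / (q*mu)
S = 146.67 * 1000 * 2*pi*5.5196e-13*381.66 / (0.13480*0.00091747)
S = 1.5697


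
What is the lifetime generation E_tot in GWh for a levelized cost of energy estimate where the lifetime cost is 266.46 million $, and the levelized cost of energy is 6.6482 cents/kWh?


E_tot = C_tot / LCOE * 100
E_tot = 266.46 / 6.6482 * 100
E_tot = 4008.0 GWh


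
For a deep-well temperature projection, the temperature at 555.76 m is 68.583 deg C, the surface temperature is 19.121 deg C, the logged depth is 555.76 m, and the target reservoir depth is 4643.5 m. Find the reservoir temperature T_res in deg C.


Step 1: grad = (T_d1 - T_surf)/d1 * 1000 = (68.583 - 19.121)/555.76 * 1000 = 88.99885 deg C/km
Step 2: T_res = T_surf + grad*d2/1000 = 19.121 + 88.99885*4643.5/1000 = 432.39 deg C
T_res = 432.39 deg C


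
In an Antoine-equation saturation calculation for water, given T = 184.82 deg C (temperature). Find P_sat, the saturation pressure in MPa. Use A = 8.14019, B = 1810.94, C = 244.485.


P_sat = 10^(A - B/(C + T)) / 760 * 0.101325
P_sat = 10^(8.14019 - 1810.94/(244.485 + 184.82)) / 760 * 0.101325
P_sat = 1.1137 MPa


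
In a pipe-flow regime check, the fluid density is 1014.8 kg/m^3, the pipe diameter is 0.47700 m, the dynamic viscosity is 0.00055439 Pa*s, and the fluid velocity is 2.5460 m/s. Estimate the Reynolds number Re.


Re = rho * vel * D / mu
Re = 1014.8 * 2.5460 * 0.47700 / 0.00055439
Re = 2.2230e+06


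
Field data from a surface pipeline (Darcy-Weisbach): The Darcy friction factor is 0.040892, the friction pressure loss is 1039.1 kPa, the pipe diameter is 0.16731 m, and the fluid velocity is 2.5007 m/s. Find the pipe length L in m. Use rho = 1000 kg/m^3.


L = dP*1000*D / (f*rho*vel^2/2)
L = 1039.1*1000*0.16731 / (0.040892*1000*2.5007^2/2)
L = 1359.7 m


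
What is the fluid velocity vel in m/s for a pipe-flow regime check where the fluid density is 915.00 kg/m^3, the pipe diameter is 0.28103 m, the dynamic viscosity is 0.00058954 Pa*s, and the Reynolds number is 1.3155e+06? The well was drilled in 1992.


vel = Re * mu / (rho * D)
vel = 1.3155e+06 * 0.00058954 / (915.00 * 0.28103)
vel = 3.0160 m/s


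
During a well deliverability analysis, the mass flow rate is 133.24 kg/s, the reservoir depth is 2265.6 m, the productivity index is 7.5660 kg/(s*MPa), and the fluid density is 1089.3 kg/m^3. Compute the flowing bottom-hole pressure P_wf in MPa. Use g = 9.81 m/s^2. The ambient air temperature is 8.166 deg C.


Step 1: P_i = rho*g*h/1e6 = 1089.3*9.81*2265.6/1e6 = 24.21028 MPa
Step 2: P_wf = P_i - mdot/PI = 24.21028 - 133.24/7.566 = 6.5999 MPa
P_wf = 6.5999 MPa


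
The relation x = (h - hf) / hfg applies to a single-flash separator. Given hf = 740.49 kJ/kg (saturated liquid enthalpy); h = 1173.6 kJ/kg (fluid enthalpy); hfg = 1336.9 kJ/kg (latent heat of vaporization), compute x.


x = (h - hf) / hfg
x = (1173.6 - 740.49) / 1336.9
x = 0.32397


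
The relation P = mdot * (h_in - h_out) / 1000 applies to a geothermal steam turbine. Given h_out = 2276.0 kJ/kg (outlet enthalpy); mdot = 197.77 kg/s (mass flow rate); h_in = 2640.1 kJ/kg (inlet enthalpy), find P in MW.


P = mdot * (h_in - h_out) / 1000
P = 197.77 * (2640.1 - 2276.0) / 1000
P = 72.008 MW


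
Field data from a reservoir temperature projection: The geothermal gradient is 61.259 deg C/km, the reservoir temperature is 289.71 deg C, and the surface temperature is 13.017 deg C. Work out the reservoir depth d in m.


d = (T_res - T_surf) / grad * 1000
d = (289.71 - 13.017) / 61.259 * 1000
d = 4516.8 m


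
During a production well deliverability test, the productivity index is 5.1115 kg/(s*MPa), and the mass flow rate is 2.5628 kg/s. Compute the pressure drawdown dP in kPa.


dP = mdot * 1000 / PI
dP = 2.5628 * 1000 / 5.1115
dP = 501.38 kPa


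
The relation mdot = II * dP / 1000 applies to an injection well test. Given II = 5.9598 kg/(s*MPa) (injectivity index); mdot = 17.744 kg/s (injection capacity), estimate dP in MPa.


dP = mdot * 1000 / II
dP = 17.744 * 1000 / 5.9598
dP = 2977.281 kPa
Convert: 2977.281 kPa * 0.001 = 2.9773 MPa
dP = 2.9773 MPa


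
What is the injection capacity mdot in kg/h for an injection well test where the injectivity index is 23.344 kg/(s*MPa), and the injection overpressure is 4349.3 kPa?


mdot = II * dP / 1000
mdot = 23.344 * 4349.3 / 1000
mdot = 101.5301 kg/s
Convert: 101.5301 kg/s * 3600.0 = 3.6551e+05 kg/h
mdot = 3.6551e+05 kg/h


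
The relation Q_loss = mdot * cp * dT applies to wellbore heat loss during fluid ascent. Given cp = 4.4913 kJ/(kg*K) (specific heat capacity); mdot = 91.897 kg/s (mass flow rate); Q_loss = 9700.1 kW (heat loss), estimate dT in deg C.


dT = Q_loss / (mdot * cp)
dT = 9700.1 / (91.897 * 4.4913)
dT = 23.50189 K
Convert (temperature difference, 1 K = 1 deg C): 23.50189 K = 23.50189 deg C
dT = 23.502 deg C


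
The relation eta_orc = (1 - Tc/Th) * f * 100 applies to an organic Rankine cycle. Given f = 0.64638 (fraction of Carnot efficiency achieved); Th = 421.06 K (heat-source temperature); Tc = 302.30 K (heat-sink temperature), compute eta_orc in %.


eta_orc = (1 - Tc/Th) * f * 100
eta_orc = (1 - 302.30/421.06) * 0.64638 * 100
eta_orc = 18.231 %


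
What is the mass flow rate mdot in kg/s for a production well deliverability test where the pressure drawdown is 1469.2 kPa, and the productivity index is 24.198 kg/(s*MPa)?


mdot = PI * dP / 1000
mdot = 24.198 * 1469.2 / 1000
mdot = 35.552 kg/s
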